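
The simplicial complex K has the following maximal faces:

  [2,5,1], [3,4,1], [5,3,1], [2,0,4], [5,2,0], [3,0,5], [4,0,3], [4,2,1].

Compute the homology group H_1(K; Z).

H_1 ≅ 0.

Take the total order 0 < 1 < 2 < 3 < 4 < 5 on the vertex set. Then K (dimension 2) consists of the simplices:

  0-simplices (6): [0], [1], [2], [3], [4], [5]
  1-simplices (12): [0,2], [0,3], [0,4], [0,5], [1,2], [1,3], [1,4], [1,5], [2,4], [2,5], [3,4], [3,5]
  2-simplices (8): [0,2,4], [0,2,5], [0,3,4], [0,3,5], [1,2,4], [1,2,5], [1,3,4], [1,3,5]

Hence C_0 ≅ Z^6, C_1 ≅ Z^12, C_2 ≅ Z^8.

Boundary ∂_1: C_1 → C_0 sends each edge [p,q] (with p < q) to q − p. For instance
  ∂[3,5] = [5] − [3].
This gives a 6×12 integer matrix of rank 5; reducing to Smith normal form yields diagonal entries (1,1,1,1,1).

Boundary ∂_2: C_2 → C_1 sends each 2-simplex [p,q,r] to [q,r] − [p,r] + [p,q]. For instance
  ∂[0,3,4] = [3,4] − [0,4] + [0,3],
  ∂[1,2,5] = [2,5] − [1,5] + [1,2].
The resulting 12×8 matrix has rank 7, and its Smith normal form has invariant factors (1,1,1,1,1,1,1).

Now H_k = ker ∂_k / im ∂_{k+1}, so:

  H_1: rank ker ∂_1 − rank ∂_2 = (12 − 5) − 7 = 0, and the invariant factors of ∂_2 are all 1, so H_1 ≅ 0.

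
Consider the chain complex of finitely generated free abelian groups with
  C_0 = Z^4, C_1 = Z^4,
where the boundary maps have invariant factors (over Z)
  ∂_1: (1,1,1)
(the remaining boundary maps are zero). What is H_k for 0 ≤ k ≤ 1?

H_0 ≅ Z,  H_1 ≅ Z.

H_0: b_0 = 4 − 0 − 3 = 1; torsion from ∂_1 factors > 1: none. So H_0 ≅ Z.
H_1: b_1 = 4 − 3 − 0 = 1; torsion from ∂_2 factors > 1: none. So H_1 ≅ Z.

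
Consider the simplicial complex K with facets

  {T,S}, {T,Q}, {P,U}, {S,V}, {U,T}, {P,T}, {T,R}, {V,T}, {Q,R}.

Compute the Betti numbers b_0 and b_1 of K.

b_0 = 1, b_1 = 3.

Fix the vertex order P < Q < R < S < T < U < V and write every simplex with vertices in increasing order. Then dim K = 1 and the simplices of K are:

  0-simplices (7): P, Q, R, S, T, U, V
  1-simplices (9): PT, PU, QR, QT, RT, ST, SV, TU, TV

Hence C_0 ≅ Z^7, C_1 ≅ Z^9.

Boundary ∂_1: C_1 → C_0 sends each edge [p,q] (with p < q) to q − p.
As a 7×9 matrix over Z this has rank 6, with invariant factors (1,1,1,1,1,1).

Now H_k = ker ∂_k / im ∂_{k+1}, so:

  H_0: rank C_0 − rank ∂_1 = 7 − 6 = 1, and the invariant factors of ∂_1 are all 1, so H_0 ≅ Z.
  H_1: rank ker ∂_1 − rank ∂_2 = (9 − 6) − 0 = 3, and there is no ∂_2, so H_1 ≅ Z^3.

Hence the Betti numbers are b_0 = 1, b_1 = 3.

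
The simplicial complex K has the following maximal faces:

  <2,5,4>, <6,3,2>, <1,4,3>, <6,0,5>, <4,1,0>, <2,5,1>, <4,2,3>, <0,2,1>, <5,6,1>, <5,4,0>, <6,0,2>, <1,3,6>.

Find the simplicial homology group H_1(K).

H_1 = Z/2Z.

Order the vertices as 0 < 1 < 2 < 3 < 4 < 5 < 6. Listing each simplex with vertices in this order, K has dimension 2 with simplices:

  0-simplices (7): [0], [1], [2], [3], [4], [5], [6]
  1-simplices (18): [0,1], [0,2], [0,4], [0,5], [0,6], [1,2], [1,3], [1,4], [1,5], [1,6], [2,3], [2,4], [2,5], [2,6], [3,4], [3,6], [4,5], [5,6]
  2-simplices (12): [0,1,2], [0,1,4], [0,2,6], [0,4,5], [0,5,6], [1,2,5], [1,3,4], [1,3,6], [1,5,6], [2,3,4], [2,3,6], [2,4,5]

Hence C_0 ≅ Z^7, C_1 ≅ Z^18, C_2 ≅ Z^12.

Boundary ∂_1: C_1 → C_0 maps an edge to its endpoints' difference, ∂[p,q] = q − p. For instance
  ∂[2,5] = [5] − [2].
The 7×18 boundary matrix has rank 6 and Smith normal form diag(1,1,1,1,1,1).

Boundary ∂_2: C_2 → C_1 sends each 2-simplex [p,q,r] to [q,r] − [p,r] + [p,q]. For instance
  ∂[0,2,6] = [2,6] − [0,6] + [0,2],
  ∂[0,1,2] = [1,2] − [0,2] + [0,1].
The resulting 18×12 matrix has rank 12, and its Smith normal form has invariant factors (1,1,1,1,1,1,1,1,1,1,1,2).

From H_k ≅ ker(∂_k) / im(∂_{k+1}) we obtain:

  H_1: rank ker ∂_1 − rank ∂_2 = (18 − 6) − 12 = 0, and ∂_2 has invariant factor 2 > 1, so H_1 = Z/2Z.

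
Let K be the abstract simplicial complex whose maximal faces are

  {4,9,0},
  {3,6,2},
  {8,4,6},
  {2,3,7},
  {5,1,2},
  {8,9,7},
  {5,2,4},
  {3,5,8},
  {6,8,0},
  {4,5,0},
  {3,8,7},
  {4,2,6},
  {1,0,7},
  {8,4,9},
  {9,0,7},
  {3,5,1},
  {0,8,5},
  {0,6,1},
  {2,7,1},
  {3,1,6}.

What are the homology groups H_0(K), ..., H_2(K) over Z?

H_0 = Z,  H_1 = Z × Z/2,  H_2 = 0.

Fix the vertex order 0 < 1 < 2 < 3 < 4 < 5 < 6 < 7 < 8 < 9 and write every simplex with vertices in increasing order. Then dim K = 2 and the simplices of K are:

  0-simplices (10): [0], [1], [2], [3], [4], [5], [6], [7], [8], [9]
  1-simplices (30): (30 of them)
  2-simplices (20): (20 of them)

giving chain groups C_0 ≅ Z^10, C_1 ≅ Z^30, C_2 ≅ Z^20.

∂_1: C_1 → C_0 is given by ∂[p,q] = [q] − [p].
The 10×30 boundary matrix has rank 9 and Smith normal form diag(1,1,1,1,1,1,1,1,1).

The boundary map ∂_2: C_2 → C_1 sends each 2-simplex [p,q,r] to [q,r] − [p,r] + [p,q]. For instance
  ∂[0,5,8] = [5,8] − [0,8] + [0,5],
  ∂[0,1,7] = [1,7] − [0,7] + [0,1].
This gives a 30×20 integer matrix of rank 20; reducing to Smith normal form yields diagonal entries (1,1,1,1,1,1,1,1,1,1,1,1,1,1,1,1,1,1,1,2).

Computing H_k = (kernel of ∂_k) / (image of ∂_{k+1}):

  H_0: rank C_0 − rank ∂_1 = 10 − 9 = 1, and the invariant factors of ∂_1 are all 1, so H_0 ≅ Z.
  H_1: rank ker ∂_1 − rank ∂_2 = (30 − 9) − 20 = 1, and ∂_2 has invariant factor 2 > 1, so H_1 ≅ Z × Z/2.
  H_2: rank ker ∂_2 − rank ∂_3 = (20 − 20) − 0 = 0, and there is no ∂_3, so H_2 ≅ 0.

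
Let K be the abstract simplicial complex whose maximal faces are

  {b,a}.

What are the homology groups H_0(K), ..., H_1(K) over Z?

Fix the vertex order a < b and write every simplex with vertices in increasing order. Then dim K = 1 and the simplices of K are:

  0-simplices (2): a, b
  1-simplices (1): ab

so the chain groups are C_0 ≅ Z^2, C_1 ≅ Z^1.

Boundary ∂_1: C_1 → C_0 is given by ∂[p,q] = [q] − [p]. For instance
  ∂ab = b − a.
As a 2×1 matrix over Z this has rank 1, with invariant factors (1).

From H_k ≅ ker(∂_k) / im(∂_{k+1}) we obtain:

  H_0: rank C_0 − rank ∂_1 = 2 − 1 = 1, and the invariant factors of ∂_1 are all 1, so H_0 = Z.
  H_1: rank ker ∂_1 − rank ∂_2 = (1 − 1) − 0 = 0, and there is no ∂_2, so H_1 = 0.

H_0 = Z,  H_1 = 0.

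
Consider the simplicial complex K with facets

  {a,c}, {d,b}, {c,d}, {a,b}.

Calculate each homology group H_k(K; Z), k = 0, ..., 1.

We work with the vertex ordering a < b < c < d. The simplices of K, each written with vertices in increasing order, are:

  0-simplices (4): a, b, c, d
  1-simplices (4): ab, ac, bd, cd

giving chain groups C_0 ≅ Z^4, C_1 ≅ Z^4.

The boundary map ∂_1: C_1 → C_0 sends each edge [p,q] (with p < q) to q − p. For instance
  ∂ac = c − a.
The 4×4 boundary matrix has rank 3 and Smith normal form diag(1,1,1).

From H_k ≅ ker(∂_k) / im(∂_{k+1}) we obtain:

  H_0: rank C_0 − rank ∂_1 = 4 − 3 = 1, and the invariant factors of ∂_1 are all 1, so H_0 ≅ Z.
  H_1: rank ker ∂_1 − rank ∂_2 = (4 − 3) − 0 = 1, and there is no ∂_2, so H_1 ≅ Z.

As a check, the Euler characteristic is 4 − 4 = 0, which agrees with 1 − 1 = 0.
(K is a triangulation of the circle S^1.)

H_0 ≅ Z,  H_1 ≅ Z.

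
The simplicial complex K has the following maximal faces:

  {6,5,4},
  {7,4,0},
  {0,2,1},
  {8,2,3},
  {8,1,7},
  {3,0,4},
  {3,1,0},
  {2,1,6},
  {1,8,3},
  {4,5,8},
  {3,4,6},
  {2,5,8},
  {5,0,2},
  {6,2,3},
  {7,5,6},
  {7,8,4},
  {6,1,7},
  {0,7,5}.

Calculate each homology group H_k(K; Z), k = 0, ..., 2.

H_0 = Z,  H_1 = Z ⊕ Z/2,  H_2 = 0.

We work with the vertex ordering 0 < 1 < 2 < 3 < 4 < 5 < 6 < 7 < 8. The simplices of K, each written with vertices in increasing order, are:

  0-simplices (9): [0], [1], [2], [3], [4], [5], [6], [7], [8]
  1-simplices (27): (27 of them)
  2-simplices (18): [0,1,2], [0,1,3], [0,2,5], [0,3,4], [0,4,7], [0,5,7], [1,2,6], [1,3,8], [1,6,7], [1,7,8], [2,3,6], [2,3,8], [2,5,8], [3,4,6], [4,5,6], [4,5,8], [4,7,8], [5,6,7]

giving chain groups C_0 ≅ Z^9, C_1 ≅ Z^27, C_2 ≅ Z^18.

∂_1: C_1 → C_0 maps an edge to its endpoints' difference, ∂[p,q] = q − p. For instance
  ∂[2,5] = [5] − [2].
The 9×27 boundary matrix has rank 8 and Smith normal form diag(1,1,1,1,1,1,1,1).

∂_2: C_2 → C_1 acts by ∂[p,q,r] = [q,r] − [p,r] + [p,q]. For instance
  ∂[0,4,7] = [4,7] − [0,7] + [0,4],
  ∂[0,5,7] = [5,7] − [0,7] + [0,5].
The 27×18 boundary matrix has rank 18 and Smith normal form diag(1,1,1,1,1,1,1,1,1,1,1,1,1,1,1,1,1,2).

Now H_k = ker ∂_k / im ∂_{k+1}, so:

  H_0: rank C_0 − rank ∂_1 = 9 − 8 = 1, and the invariant factors of ∂_1 are all 1, so H_0 = Z.
  H_1: rank ker ∂_1 − rank ∂_2 = (27 − 8) − 18 = 1, and ∂_2 has invariant factor 2 > 1, so H_1 = Z ⊕ Z/2.
  H_2: rank ker ∂_2 − rank ∂_3 = (18 − 18) − 0 = 0, and there is no ∂_3, so H_2 = 0.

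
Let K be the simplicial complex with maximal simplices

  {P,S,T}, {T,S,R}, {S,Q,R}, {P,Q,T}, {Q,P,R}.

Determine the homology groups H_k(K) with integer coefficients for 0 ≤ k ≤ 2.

Take the total order P < Q < R < S < T on the vertex set. Then K (dimension 2) consists of the simplices:

  0-simplices (5): P, Q, R, S, T
  1-simplices (10): PQ, PR, PS, PT, QR, QS, QT, RS, RT, ST
  2-simplices (5): PQR, PQT, PST, QRS, RST

so the chain groups are C_0 ≅ Z^5, C_1 ≅ Z^10, C_2 ≅ Z^5.

∂_1: C_1 → C_0 sends each edge [p,q] (with p < q) to q − p. For instance
  ∂QS = S − Q.
The 5×10 boundary matrix has rank 4 and Smith normal form diag(1,1,1,1).

The boundary map ∂_2: C_2 → C_1 acts by ∂[p,q,r] = [q,r] − [p,r] + [p,q]. For instance
  ∂QRS = RS − QS + QR,
  ∂PQT = QT − PT + PQ.
The 10×5 boundary matrix has rank 5 and Smith normal form diag(1,1,1,1,1).

Now H_k = ker ∂_k / im ∂_{k+1}, so:

  H_0: rank C_0 − rank ∂_1 = 5 − 4 = 1, and the invariant factors of ∂_1 are all 1, so H_0 ≅ Z.
  H_1: rank ker ∂_1 − rank ∂_2 = (10 − 4) − 5 = 1, and the invariant factors of ∂_2 are all 1, so H_1 ≅ Z.
  H_2: rank ker ∂_2 − rank ∂_3 = (5 − 5) − 0 = 0, and there is no ∂_3, so H_2 ≅ 0.

As a check, the Euler characteristic is 5 − 10 + 5 = 0, which agrees with 1 − 1 + 0 = 0.
(K is a triangulation of the Möbius band.)

H_0 = Z,  H_1 = Z,  H_2 = 0.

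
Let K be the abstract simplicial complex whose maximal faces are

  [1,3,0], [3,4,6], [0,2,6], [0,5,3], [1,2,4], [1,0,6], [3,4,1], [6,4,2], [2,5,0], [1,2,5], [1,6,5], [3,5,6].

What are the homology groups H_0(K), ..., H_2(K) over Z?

H_0 = Z,  H_1 = Z/2,  H_2 = 0.

Fix the vertex order 0 < 1 < 2 < 3 < 4 < 5 < 6 and write every simplex with vertices in increasing order. Then dim K = 2 and the simplices of K are:

  0-simplices (7): [0], [1], [2], [3], [4], [5], [6]
  1-simplices (18): [0,1], [0,2], [0,3], [0,5], [0,6], [1,2], [1,3], [1,4], [1,5], [1,6], [2,4], [2,5], [2,6], [3,4], [3,5], [3,6], [4,6], [5,6]
  2-simplices (12): [0,1,3], [0,1,6], [0,2,5], [0,2,6], [0,3,5], [1,2,4], [1,2,5], [1,3,4], [1,5,6], [2,4,6], [3,4,6], [3,5,6]

so the chain groups are C_0 ≅ Z^7, C_1 ≅ Z^18, C_2 ≅ Z^12.

∂_1: C_1 → C_0 is given by ∂[p,q] = [q] − [p].
This gives a 7×18 integer matrix of rank 6; reducing to Smith normal form yields diagonal entries (1,1,1,1,1,1).

∂_2: C_2 → C_1 acts by ∂[p,q,r] = [q,r] − [p,r] + [p,q]. For instance
  ∂[1,3,4] = [3,4] − [1,4] + [1,3],
  ∂[0,2,5] = [2,5] − [0,5] + [0,2].
As a 18×12 matrix over Z this has rank 12, with invariant factors (1,1,1,1,1,1,1,1,1,1,1,2).

Reading off H_k = ker ∂_k / im ∂_{k+1}:

  H_0: rank C_0 − rank ∂_1 = 7 − 6 = 1, and the invariant factors of ∂_1 are all 1, so H_0 ≅ Z.
  H_1: rank ker ∂_1 − rank ∂_2 = (18 − 6) − 12 = 0, and ∂_2 has invariant factor 2 > 1, so H_1 ≅ Z/2.
  H_2: rank ker ∂_2 − rank ∂_3 = (12 − 12) − 0 = 0, and there is no ∂_3, so H_2 ≅ 0.

As a check, the Euler characteristic is 7 − 18 + 12 = 1, which agrees with 1 − 0 + 0 = 1.
(K is a triangulation of the real projective plane RP^2.)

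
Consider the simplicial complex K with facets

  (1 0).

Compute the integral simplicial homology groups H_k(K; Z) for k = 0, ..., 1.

H_0 = Z,  H_1 = 0.

K has 2 vertices, 1 edge.
rank ∂_0 = 0, rank ∂_1 = 1 ⇒ b_0 = 2 − 0 − 1 = 1; all invariant factors of ∂_1 are 1 so no torsion. So H_0 = Z.
rank ∂_1 = 1, rank ∂_2 = 0 ⇒ b_1 = 1 − 1 − 0 = 0. So H_1 = 0.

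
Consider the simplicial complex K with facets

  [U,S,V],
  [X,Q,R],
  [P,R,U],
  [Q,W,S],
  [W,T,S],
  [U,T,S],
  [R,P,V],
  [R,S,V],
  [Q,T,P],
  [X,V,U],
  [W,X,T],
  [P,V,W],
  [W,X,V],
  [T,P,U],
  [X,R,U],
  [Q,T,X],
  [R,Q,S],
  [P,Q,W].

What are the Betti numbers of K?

b_0 = 1, b_1 = 1, b_2 = 0.

Fix the vertex order P < Q < R < S < T < U < V < W < X and write every simplex with vertices in increasing order. Then dim K = 2 and the simplices of K are:

  0-simplices (9): P, Q, R, S, T, U, V, W, X
  1-simplices (27): PQ, PR, PT, PU, PV, PW, QR, QS, QT, QW, QX, RS, RU, RV, RX, ST, SU, SV, SW, TU, TW, TX, UV, UX, VW, VX, WX
  2-simplices (18): PQT, PQW, PRU, PRV, PTU, PVW, QRS, QRX, QSW, QTX, RSV, RUX, STU, STW, SUV, TWX, UVX, VWX

so the chain groups are C_0 ≅ Z^9, C_1 ≅ Z^27, C_2 ≅ Z^18.

Boundary ∂_1: C_1 → C_0 is given by ∂[p,q] = [q] − [p]. For instance
  ∂TU = U − T.
The 9×27 boundary matrix has rank 8 and Smith normal form diag(1,1,1,1,1,1,1,1).

The boundary map ∂_2: C_2 → C_1 maps a triangle to the signed sum of its edges. For instance
  ∂PVW = VW − PW + PV,
  ∂QSW = SW − QW + QS.
This gives a 27×18 integer matrix of rank 18; reducing to Smith normal form yields diagonal entries (1,1,1,1,1,1,1,1,1,1,1,1,1,1,1,1,1,2).

Reading off H_k = ker ∂_k / im ∂_{k+1}:

  H_0: rank C_0 − rank ∂_1 = 9 − 8 = 1, and the invariant factors of ∂_1 are all 1, so H_0 = Z.
  H_1: rank ker ∂_1 − rank ∂_2 = (27 − 8) − 18 = 1, and ∂_2 has invariant factor 2 > 1, so H_1 = Z ⊕ Z/2.
  H_2: rank ker ∂_2 − rank ∂_3 = (18 − 18) − 0 = 0, and there is no ∂_3, so H_2 = 0.

Hence the Betti numbers are b_0 = 1, b_1 = 1, b_2 = 0.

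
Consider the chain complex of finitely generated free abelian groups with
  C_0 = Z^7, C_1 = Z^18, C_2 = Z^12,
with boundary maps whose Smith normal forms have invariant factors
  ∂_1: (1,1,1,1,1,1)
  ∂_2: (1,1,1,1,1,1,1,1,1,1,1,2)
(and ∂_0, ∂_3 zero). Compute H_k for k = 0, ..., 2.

H_0: b_0 = 7 − 0 − 6 = 1; torsion from ∂_1 factors > 1: none. So H_0 ≅ Z.
H_1: b_1 = 18 − 6 − 12 = 0; torsion from ∂_2 factors > 1: [2]. So H_1 ≅ Z/2.
H_2: b_2 = 12 − 12 − 0 = 0; torsion from ∂_3 factors > 1: none. So H_2 ≅ 0.

H_0 ≅ Z,  H_1 ≅ Z/2,  H_2 = 0.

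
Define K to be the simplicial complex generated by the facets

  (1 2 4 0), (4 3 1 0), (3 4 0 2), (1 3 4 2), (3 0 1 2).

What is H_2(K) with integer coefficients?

H_2 = 0.

Order the vertices as 0 < 1 < 2 < 3 < 4. Listing each simplex with vertices in this order, K has dimension 3 with simplices:

  0-simplices (5): [0], [1], [2], [3], [4]
  1-simplices (10): [0,1], [0,2], [0,3], [0,4], [1,2], [1,3], [1,4], [2,3], [2,4], [3,4]
  2-simplices (10): [0,1,2], [0,1,3], [0,1,4], [0,2,3], [0,2,4], [0,3,4], [1,2,3], [1,2,4], [1,3,4], [2,3,4]
  3-simplices (5): [0,1,2,3], [0,1,2,4], [0,1,3,4], [0,2,3,4], [1,2,3,4]

so the chain groups are C_0 ≅ Z^5, C_1 ≅ Z^10, C_2 ≅ Z^10, C_3 ≅ Z^5.

Boundary ∂_1: C_1 → C_0 maps an edge to its endpoints' difference, ∂[p,q] = q − p.
The 5×10 boundary matrix has rank 4 and Smith normal form diag(1,1,1,1).

∂_2: C_2 → C_1 acts by ∂[p,q,r] = [q,r] − [p,r] + [p,q]. For instance
  ∂[0,1,3] = [1,3] − [0,3] + [0,1],
  ∂[0,2,3] = [2,3] − [0,3] + [0,2].
This gives a 10×10 integer matrix of rank 6; reducing to Smith normal form yields diagonal entries (1,1,1,1,1,1).

∂_3: C_3 → C_2 sends each 3-simplex σ to the alternating sum Σ_i (−1)^i (σ with its i-th vertex removed). For instance
  ∂[0,1,3,4] = [1,3,4] − [0,3,4] + [0,1,4] − [0,1,3],
  ∂[0,1,2,3] = [1,2,3] − [0,2,3] + [0,1,3] − [0,1,2].
The 10×5 boundary matrix has rank 4 and Smith normal form diag(1,1,1,1).

From H_k ≅ ker(∂_k) / im(∂_{k+1}) we obtain:

  H_2: rank ker ∂_2 − rank ∂_3 = (10 − 6) − 4 = 0, and the invariant factors of ∂_3 are all 1, so H_2 ≅ 0.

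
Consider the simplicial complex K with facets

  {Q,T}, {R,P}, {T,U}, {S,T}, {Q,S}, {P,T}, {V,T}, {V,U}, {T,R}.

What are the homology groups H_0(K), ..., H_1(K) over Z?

We work with the vertex ordering P < Q < R < S < T < U < V. The simplices of K, each written with vertices in increasing order, are:

  0-simplices (7): P, Q, R, S, T, U, V
  1-simplices (9): PR, PT, QS, QT, RT, ST, TU, TV, UV

so the chain groups are C_0 ≅ Z^7, C_1 ≅ Z^9.

∂_1: C_1 → C_0 sends each edge [p,q] (with p < q) to q − p.
The resulting 7×9 matrix has rank 6, and its Smith normal form has invariant factors (1,1,1,1,1,1).

From H_k ≅ ker(∂_k) / im(∂_{k+1}) we obtain:

  H_0: rank C_0 − rank ∂_1 = 7 − 6 = 1, and the invariant factors of ∂_1 are all 1, so H_0 = Z.
  H_1: rank ker ∂_1 − rank ∂_2 = (9 − 6) − 0 = 3, and there is no ∂_2, so H_1 = Z^3.

As a check, the Euler characteristic is 7 − 9 = -2, which agrees with 1 − 3 = -2.

H_0 ≅ Z,  H_1 ≅ Z^3.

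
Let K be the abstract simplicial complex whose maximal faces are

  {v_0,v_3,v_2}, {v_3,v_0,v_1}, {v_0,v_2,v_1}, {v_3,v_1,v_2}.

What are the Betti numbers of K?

b_0 = 1, b_1 = 0, b_2 = 1.

Fix the vertex order v_0 < v_1 < v_2 < v_3 and write every simplex with vertices in increasing order. Then dim K = 2 and the simplices of K are:

  0-simplices (4): [v_0], [v_1], [v_2], [v_3]
  1-simplices (6): [v_0,v_1], [v_0,v_2], [v_0,v_3], [v_1,v_2], [v_1,v_3], [v_2,v_3]
  2-simplices (4): [v_0,v_1,v_2], [v_0,v_1,v_3], [v_0,v_2,v_3], [v_1,v_2,v_3]

Hence C_0 ≅ Z^4, C_1 ≅ Z^6, C_2 ≅ Z^4.

Boundary ∂_1: C_1 → C_0 is given by ∂[p,q] = [q] − [p]. For instance
  ∂[v_0,v_3] = [v_3] − [v_0].
The 4×6 boundary matrix has rank 3 and Smith normal form diag(1,1,1).

The boundary map ∂_2: C_2 → C_1 sends each 2-simplex [p,q,r] to [q,r] − [p,r] + [p,q]. For instance
  ∂[v_0,v_2,v_3] = [v_2,v_3] − [v_0,v_3] + [v_0,v_2],
  ∂[v_0,v_1,v_2] = [v_1,v_2] − [v_0,v_2] + [v_0,v_1].
As a 6×4 matrix over Z this has rank 3, with invariant factors (1,1,1).

From H_k ≅ ker(∂_k) / im(∂_{k+1}) we obtain:

  H_0: rank C_0 − rank ∂_1 = 4 − 3 = 1, and the invariant factors of ∂_1 are all 1, so H_0 = Z.
  H_1: rank ker ∂_1 − rank ∂_2 = (6 − 3) − 3 = 0, and the invariant factors of ∂_2 are all 1, so H_1 = 0.
  H_2: rank ker ∂_2 − rank ∂_3 = (4 − 3) − 0 = 1, and there is no ∂_3, so H_2 = Z.

As a check, the Euler characteristic is 4 − 6 + 4 = 2, which agrees with 1 − 0 + 1 = 2.

Hence the Betti numbers are b_0 = 1, b_1 = 0, b_2 = 1.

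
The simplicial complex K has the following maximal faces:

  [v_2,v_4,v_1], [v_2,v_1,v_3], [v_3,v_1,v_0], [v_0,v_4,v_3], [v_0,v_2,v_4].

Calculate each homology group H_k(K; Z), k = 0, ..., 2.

H_0 = Z,  H_1 = Z,  H_2 = 0.

Fix the vertex order v_0 < v_1 < v_2 < v_3 < v_4 and write every simplex with vertices in increasing order. Then dim K = 2 and the simplices of K are:

  0-simplices (5): [v_0], [v_1], [v_2], [v_3], [v_4]
  1-simplices (10): [v_0,v_1], [v_0,v_2], [v_0,v_3], [v_0,v_4], [v_1,v_2], [v_1,v_3], [v_1,v_4], [v_2,v_3], [v_2,v_4], [v_3,v_4]
  2-simplices (5): [v_0,v_1,v_3], [v_0,v_2,v_4], [v_0,v_3,v_4], [v_1,v_2,v_3], [v_1,v_2,v_4]

so the chain groups are C_0 ≅ Z^5, C_1 ≅ Z^10, C_2 ≅ Z^5.

The boundary map ∂_1: C_1 → C_0 sends each edge [p,q] (with p < q) to q − p.
The resulting 5×10 matrix has rank 4, and its Smith normal form has invariant factors (1,1,1,1).

Boundary ∂_2: C_2 → C_1 acts by ∂[p,q,r] = [q,r] − [p,r] + [p,q]. For instance
  ∂[v_1,v_2,v_4] = [v_2,v_4] − [v_1,v_4] + [v_1,v_2],
  ∂[v_1,v_2,v_3] = [v_2,v_3] − [v_1,v_3] + [v_1,v_2].
This gives a 10×5 integer matrix of rank 5; reducing to Smith normal form yields diagonal entries (1,1,1,1,1).

Now H_k = ker ∂_k / im ∂_{k+1}, so:

  H_0: rank C_0 − rank ∂_1 = 5 − 4 = 1, and the invariant factors of ∂_1 are all 1, so H_0 = Z.
  H_1: rank ker ∂_1 − rank ∂_2 = (10 − 4) − 5 = 1, and the invariant factors of ∂_2 are all 1, so H_1 = Z.
  H_2: rank ker ∂_2 − rank ∂_3 = (5 − 5) − 0 = 0, and there is no ∂_3, so H_2 = 0.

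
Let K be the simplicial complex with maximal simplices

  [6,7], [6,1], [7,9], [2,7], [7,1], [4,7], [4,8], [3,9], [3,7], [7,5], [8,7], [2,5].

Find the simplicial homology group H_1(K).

H_1 ≅ Z^4.

Fix the vertex order 1 < 2 < 3 < 4 < 5 < 6 < 7 < 8 < 9 and write every simplex with vertices in increasing order. Then dim K = 1 and the simplices of K are:

  0-simplices (9): [1], [2], [3], [4], [5], [6], [7], [8], [9]
  1-simplices (12): [1,6], [1,7], [2,5], [2,7], [3,7], [3,9], [4,7], [4,8], [5,7], [6,7], [7,8], [7,9]

Hence C_0 ≅ Z^9, C_1 ≅ Z^12.

Boundary ∂_1: C_1 → C_0 sends each edge [p,q] (with p < q) to q − p. For instance
  ∂[4,7] = [7] − [4].
The 9×12 boundary matrix has rank 8 and Smith normal form diag(1,1,1,1,1,1,1,1).

Reading off H_k = ker ∂_k / im ∂_{k+1}:

  H_1: rank ker ∂_1 − rank ∂_2 = (12 − 8) − 0 = 4, and there is no ∂_2, so H_1 ≅ Z^4.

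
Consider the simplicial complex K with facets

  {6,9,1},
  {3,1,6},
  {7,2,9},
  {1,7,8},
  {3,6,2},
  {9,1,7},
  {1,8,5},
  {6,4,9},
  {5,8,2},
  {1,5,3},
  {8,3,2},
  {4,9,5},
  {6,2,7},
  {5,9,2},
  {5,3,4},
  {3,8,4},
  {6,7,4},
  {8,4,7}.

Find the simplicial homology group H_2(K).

H_2 ≅ 0.

We work with the vertex ordering 1 < 2 < 3 < 4 < 5 < 6 < 7 < 8 < 9. The simplices of K, each written with vertices in increasing order, are:

  0-simplices (9): [1], [2], [3], [4], [5], [6], [7], [8], [9]
  1-simplices (27): (27 of them)
  2-simplices (18): [1,3,5], [1,3,6], [1,5,8], [1,6,9], [1,7,8], [1,7,9], [2,3,6], [2,3,8], [2,5,8], [2,5,9], [2,6,7], [2,7,9], [3,4,5], [3,4,8], [4,5,9], [4,6,7], [4,6,9], [4,7,8]

so the chain groups are C_0 ≅ Z^9, C_1 ≅ Z^27, C_2 ≅ Z^18.

Boundary ∂_1: C_1 → C_0 is given by ∂[p,q] = [q] − [p]. For instance
  ∂[7,9] = [9] − [7].
This gives a 9×27 integer matrix of rank 8; reducing to Smith normal form yields diagonal entries (1,1,1,1,1,1,1,1).

Boundary ∂_2: C_2 → C_1 maps a triangle to the signed sum of its edges. For instance
  ∂[1,3,5] = [3,5] − [1,5] + [1,3],
  ∂[3,4,8] = [4,8] − [3,8] + [3,4].
The 27×18 boundary matrix has rank 18 and Smith normal form diag(1,1,1,1,1,1,1,1,1,1,1,1,1,1,1,1,1,2).

From H_k ≅ ker(∂_k) / im(∂_{k+1}) we obtain:

  H_2: rank ker ∂_2 − rank ∂_3 = (18 − 18) − 0 = 0, and there is no ∂_3, so H_2 ≅ 0.

(K is a triangulation of the Klein bottle.)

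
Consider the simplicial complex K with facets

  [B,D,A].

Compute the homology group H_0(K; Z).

Order the vertices as A < B < D. Listing each simplex with vertices in this order, K has dimension 2 with simplices:

  0-simplices (3): A, B, D
  1-simplices (3): AB, AD, BD
  2-simplices (1): ABD

so the chain groups are C_0 ≅ Z^3, C_1 ≅ Z^3, C_2 ≅ Z^1.

∂_1: C_1 → C_0 is given by ∂[p,q] = [q] − [p].
The resulting 3×3 matrix has rank 2, and its Smith normal form has invariant factors (1,1).

The boundary map ∂_2: C_2 → C_1 sends each 2-simplex [p,q,r] to [q,r] − [p,r] + [p,q]. For instance
  ∂ABD = BD − AD + AB.
The 3×1 boundary matrix has rank 1 and Smith normal form diag(1).

Now H_k = ker ∂_k / im ∂_{k+1}, so:

  H_0: rank C_0 − rank ∂_1 = 3 − 2 = 1, and the invariant factors of ∂_1 are all 1, so H_0 = Z.

H_0 = Z.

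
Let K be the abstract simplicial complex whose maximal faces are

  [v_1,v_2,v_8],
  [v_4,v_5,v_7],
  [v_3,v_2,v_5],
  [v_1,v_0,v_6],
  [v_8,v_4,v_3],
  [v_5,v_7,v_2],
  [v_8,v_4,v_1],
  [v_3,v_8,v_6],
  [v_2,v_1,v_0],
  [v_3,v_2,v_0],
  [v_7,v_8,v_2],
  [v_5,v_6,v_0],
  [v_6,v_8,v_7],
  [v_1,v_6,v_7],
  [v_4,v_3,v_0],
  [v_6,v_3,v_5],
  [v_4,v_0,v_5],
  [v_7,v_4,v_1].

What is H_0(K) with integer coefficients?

H_0 ≅ Z.

K has 9 vertices, 27 edges, 18 triangles.
rank ∂_0 = 0, rank ∂_1 = 8 ⇒ b_0 = 9 − 0 − 8 = 1; all invariant factors of ∂_1 are 1 so no torsion. So H_0 = Z.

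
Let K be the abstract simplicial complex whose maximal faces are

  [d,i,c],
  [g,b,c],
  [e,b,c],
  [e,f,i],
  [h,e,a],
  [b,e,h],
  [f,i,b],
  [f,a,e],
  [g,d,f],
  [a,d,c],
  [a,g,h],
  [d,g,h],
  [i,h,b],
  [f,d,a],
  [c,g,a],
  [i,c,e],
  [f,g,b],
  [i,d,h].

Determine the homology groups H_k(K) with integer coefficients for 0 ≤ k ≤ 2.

H_0 = Z,  H_1 = Z ⊕ Z/2,  H_2 = 0.

We work with the vertex ordering a < b < c < d < e < f < g < h < i. The simplices of K, each written with vertices in increasing order, are:

  0-simplices (9): a, b, c, d, e, f, g, h, i
  1-simplices (27): ac, ad, ae, af, ag, ah, bc, be, bf, bg, bh, bi, cd, ce, cg, ci, df, dg, dh, di, ef, eh, ei, fg, fi, gh, hi
  2-simplices (18): acd, acg, adf, aef, aeh, agh, bce, bcg, beh, bfg, bfi, bhi, cdi, cei, dfg, dgh, dhi, efi

giving chain groups C_0 ≅ Z^9, C_1 ≅ Z^27, C_2 ≅ Z^18.

The boundary map ∂_1: C_1 → C_0 is given by ∂[p,q] = [q] − [p]. For instance
  ∂ae = e − a.
As a 9×27 matrix over Z this has rank 8, with invariant factors (1,1,1,1,1,1,1,1).

∂_2: C_2 → C_1 acts by ∂[p,q,r] = [q,r] − [p,r] + [p,q]. For instance
  ∂acg = cg − ag + ac,
  ∂bhi = hi − bi + bh.
This gives a 27×18 integer matrix of rank 18; reducing to Smith normal form yields diagonal entries (1,1,1,1,1,1,1,1,1,1,1,1,1,1,1,1,1,2).

From H_k ≅ ker(∂_k) / im(∂_{k+1}) we obtain:

  H_0: rank C_0 − rank ∂_1 = 9 − 8 = 1, and the invariant factors of ∂_1 are all 1, so H_0 = Z.
  H_1: rank ker ∂_1 − rank ∂_2 = (27 − 8) − 18 = 1, and ∂_2 has invariant factor 2 > 1, so H_1 = Z ⊕ Z/2.
  H_2: rank ker ∂_2 − rank ∂_3 = (18 − 18) − 0 = 0, and there is no ∂_3, so H_2 = 0.

As a check, the Euler characteristic is 9 − 27 + 18 = 0, which agrees with 1 − 1 + 0 = 0.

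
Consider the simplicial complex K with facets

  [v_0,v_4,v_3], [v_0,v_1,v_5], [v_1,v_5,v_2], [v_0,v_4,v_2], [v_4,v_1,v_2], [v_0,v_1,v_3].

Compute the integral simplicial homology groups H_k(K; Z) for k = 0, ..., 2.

H_0 ≅ Z,  H_1 ≅ Z,  H_2 = 0.

Order the vertices as v_0 < v_1 < v_2 < v_3 < v_4 < v_5. Listing each simplex with vertices in this order, K has dimension 2 with simplices:

  0-simplices (6): [v_0], [v_1], [v_2], [v_3], [v_4], [v_5]
  1-simplices (12): [v_0,v_1], [v_0,v_2], [v_0,v_3], [v_0,v_4], [v_0,v_5], [v_1,v_2], [v_1,v_3], [v_1,v_4], [v_1,v_5], [v_2,v_4], [v_2,v_5], [v_3,v_4]
  2-simplices (6): [v_0,v_1,v_3], [v_0,v_1,v_5], [v_0,v_2,v_4], [v_0,v_3,v_4], [v_1,v_2,v_4], [v_1,v_2,v_5]

Hence C_0 ≅ Z^6, C_1 ≅ Z^12, C_2 ≅ Z^6.

Boundary ∂_1: C_1 → C_0 is given by ∂[p,q] = [q] − [p].
This gives a 6×12 integer matrix of rank 5; reducing to Smith normal form yields diagonal entries (1,1,1,1,1).

∂_2: C_2 → C_1 maps a triangle to the signed sum of its edges. For instance
  ∂[v_0,v_3,v_4] = [v_3,v_4] − [v_0,v_4] + [v_0,v_3],
  ∂[v_0,v_2,v_4] = [v_2,v_4] − [v_0,v_4] + [v_0,v_2].
As a 12×6 matrix over Z this has rank 6, with invariant factors (1,1,1,1,1,1).

Now H_k = ker ∂_k / im ∂_{k+1}, so:

  H_0: rank C_0 − rank ∂_1 = 6 − 5 = 1, and the invariant factors of ∂_1 are all 1, so H_0 ≅ Z.
  H_1: rank ker ∂_1 − rank ∂_2 = (12 − 5) − 6 = 1, and the invariant factors of ∂_2 are all 1, so H_1 ≅ Z.
  H_2: rank ker ∂_2 − rank ∂_3 = (6 − 6) − 0 = 0, and there is no ∂_3, so H_2 ≅ 0.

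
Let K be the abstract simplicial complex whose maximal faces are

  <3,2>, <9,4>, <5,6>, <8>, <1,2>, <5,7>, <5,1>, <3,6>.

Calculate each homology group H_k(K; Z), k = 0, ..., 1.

H_0 ≅ Z^3,  H_1 ≅ Z.

Order the vertices as 1 < 2 < 3 < 4 < 5 < 6 < 7 < 8 < 9. Listing each simplex with vertices in this order, K has dimension 1 with simplices:

  0-simplices (9): [1], [2], [3], [4], [5], [6], [7], [8], [9]
  1-simplices (7): [1,2], [1,5], [2,3], [3,6], [4,9], [5,6], [5,7]

Hence C_0 ≅ Z^9, C_1 ≅ Z^7.

∂_1: C_1 → C_0 is given by ∂[p,q] = [q] − [p]. For instance
  ∂[3,6] = [6] − [3].
The resulting 9×7 matrix has rank 6, and its Smith normal form has invariant factors (1,1,1,1,1,1).

From H_k ≅ ker(∂_k) / im(∂_{k+1}) we obtain:

  H_0: rank C_0 − rank ∂_1 = 9 − 6 = 3, and the invariant factors of ∂_1 are all 1, so H_0 = Z^3.
  H_1: rank ker ∂_1 − rank ∂_2 = (7 − 6) − 0 = 1, and there is no ∂_2, so H_1 = Z.

As a check, the Euler characteristic is 9 − 7 = 2, which agrees with 3 − 1 = 2.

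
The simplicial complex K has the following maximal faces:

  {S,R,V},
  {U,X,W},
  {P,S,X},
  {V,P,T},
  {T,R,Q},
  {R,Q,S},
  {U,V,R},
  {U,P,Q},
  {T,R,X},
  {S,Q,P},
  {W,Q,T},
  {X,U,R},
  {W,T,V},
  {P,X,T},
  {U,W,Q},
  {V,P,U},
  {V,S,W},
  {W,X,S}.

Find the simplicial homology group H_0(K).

Fix the vertex order P < Q < R < S < T < U < V < W < X and write every simplex with vertices in increasing order. Then dim K = 2 and the simplices of K are:

  0-simplices (9): P, Q, R, S, T, U, V, W, X
  1-simplices (27): PQ, PS, PT, PU, PV, PX, QR, QS, QT, QU, QW, RS, RT, RU, RV, RX, SV, SW, SX, TV, TW, TX, UV, UW, UX, VW, WX
  2-simplices (18): PQS, PQU, PSX, PTV, PTX, PUV, QRS, QRT, QTW, QUW, RSV, RTX, RUV, RUX, SVW, SWX, TVW, UWX

giving chain groups C_0 ≅ Z^9, C_1 ≅ Z^27, C_2 ≅ Z^18.

Boundary ∂_1: C_1 → C_0 sends each edge [p,q] (with p < q) to q − p.
This gives a 9×27 integer matrix of rank 8; reducing to Smith normal form yields diagonal entries (1,1,1,1,1,1,1,1).

Boundary ∂_2: C_2 → C_1 sends each 2-simplex [p,q,r] to [q,r] − [p,r] + [p,q]. For instance
  ∂PQU = QU − PU + PQ,
  ∂RSV = SV − RV + RS.
This gives a 27×18 integer matrix of rank 17; reducing to Smith normal form yields diagonal entries (1,1,1,1,1,1,1,1,1,1,1,1,1,1,1,1,1).

Reading off H_k = ker ∂_k / im ∂_{k+1}:

  H_0: rank C_0 − rank ∂_1 = 9 − 8 = 1, and the invariant factors of ∂_1 are all 1, so H_0 = Z.

H_0 ≅ Z.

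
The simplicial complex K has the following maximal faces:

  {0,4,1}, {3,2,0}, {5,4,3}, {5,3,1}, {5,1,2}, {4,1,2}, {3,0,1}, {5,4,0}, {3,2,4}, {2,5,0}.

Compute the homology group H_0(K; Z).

H_0 ≅ Z.

K has 6 vertices, 15 edges, 10 triangles.
rank ∂_0 = 0, rank ∂_1 = 5 ⇒ b_0 = 6 − 0 − 5 = 1; all invariant factors of ∂_1 are 1 so no torsion. So H_0 ≅ Z.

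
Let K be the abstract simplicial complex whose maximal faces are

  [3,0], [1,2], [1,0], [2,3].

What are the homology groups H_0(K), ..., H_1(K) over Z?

Order the vertices as 0 < 1 < 2 < 3. Listing each simplex with vertices in this order, K has dimension 1 with simplices:

  0-simplices (4): [0], [1], [2], [3]
  1-simplices (4): [0,1], [0,3], [1,2], [2,3]

giving chain groups C_0 ≅ Z^4, C_1 ≅ Z^4.

The boundary map ∂_1: C_1 → C_0 maps an edge to its endpoints' difference, ∂[p,q] = q − p. For instance
  ∂[0,3] = [3] − [0].
The resulting 4×4 matrix has rank 3, and its Smith normal form has invariant factors (1,1,1).

Now H_k = ker ∂_k / im ∂_{k+1}, so:

  H_0: rank C_0 − rank ∂_1 = 4 − 3 = 1, and the invariant factors of ∂_1 are all 1, so H_0 = Z.
  H_1: rank ker ∂_1 − rank ∂_2 = (4 − 3) − 0 = 1, and there is no ∂_2, so H_1 = Z.

As a check, the Euler characteristic is 4 − 4 = 0, which agrees with 1 − 1 = 0.

H_0 ≅ Z,  H_1 ≅ Z.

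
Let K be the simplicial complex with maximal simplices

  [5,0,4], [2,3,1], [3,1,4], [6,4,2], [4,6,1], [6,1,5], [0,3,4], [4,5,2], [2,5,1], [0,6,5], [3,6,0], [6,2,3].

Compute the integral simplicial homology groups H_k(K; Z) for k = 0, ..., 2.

H_0 ≅ Z,  H_1 ≅ Z/2Z,  H_2 = 0.

Take the total order 0 < 1 < 2 < 3 < 4 < 5 < 6 on the vertex set. Then K (dimension 2) consists of the simplices:

  0-simplices (7): [0], [1], [2], [3], [4], [5], [6]
  1-simplices (18): [0,3], [0,4], [0,5], [0,6], [1,2], [1,3], [1,4], [1,5], [1,6], [2,3], [2,4], [2,5], [2,6], [3,4], [3,6], [4,5], [4,6], [5,6]
  2-simplices (12): [0,3,4], [0,3,6], [0,4,5], [0,5,6], [1,2,3], [1,2,5], [1,3,4], [1,4,6], [1,5,6], [2,3,6], [2,4,5], [2,4,6]

giving chain groups C_0 ≅ Z^7, C_1 ≅ Z^18, C_2 ≅ Z^12.

∂_1: C_1 → C_0 sends each edge [p,q] (with p < q) to q − p. For instance
  ∂[1,2] = [2] − [1].
As a 7×18 matrix over Z this has rank 6, with invariant factors (1,1,1,1,1,1).

The boundary map ∂_2: C_2 → C_1 acts by ∂[p,q,r] = [q,r] − [p,r] + [p,q]. For instance
  ∂[0,4,5] = [4,5] − [0,5] + [0,4],
  ∂[2,4,5] = [4,5] − [2,5] + [2,4].
This gives a 18×12 integer matrix of rank 12; reducing to Smith normal form yields diagonal entries (1,1,1,1,1,1,1,1,1,1,1,2).

Computing H_k = (kernel of ∂_k) / (image of ∂_{k+1}):

  H_0: rank C_0 − rank ∂_1 = 7 − 6 = 1, and the invariant factors of ∂_1 are all 1, so H_0 ≅ Z.
  H_1: rank ker ∂_1 − rank ∂_2 = (18 − 6) − 12 = 0, and ∂_2 has invariant factor 2 > 1, so H_1 ≅ Z/2Z.
  H_2: rank ker ∂_2 − rank ∂_3 = (12 − 12) − 0 = 0, and there is no ∂_3, so H_2 ≅ 0.

As a check, the Euler characteristic is 7 − 18 + 12 = 1, which agrees with 1 − 0 + 0 = 1.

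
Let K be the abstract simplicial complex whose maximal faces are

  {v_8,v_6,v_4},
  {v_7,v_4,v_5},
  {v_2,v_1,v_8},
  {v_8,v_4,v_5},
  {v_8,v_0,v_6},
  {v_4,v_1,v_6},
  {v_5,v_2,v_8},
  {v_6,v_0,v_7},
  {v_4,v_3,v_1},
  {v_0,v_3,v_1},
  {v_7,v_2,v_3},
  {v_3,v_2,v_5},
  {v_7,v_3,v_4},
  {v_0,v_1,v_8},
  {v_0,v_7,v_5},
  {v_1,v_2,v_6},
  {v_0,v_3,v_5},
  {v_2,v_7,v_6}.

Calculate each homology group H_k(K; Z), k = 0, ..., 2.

We work with the vertex ordering v_0 < v_1 < v_2 < v_3 < v_4 < v_5 < v_6 < v_7 < v_8. The simplices of K, each written with vertices in increasing order, are:

  0-simplices (9): [v_0], [v_1], [v_2], [v_3], [v_4], [v_5], [v_6], [v_7], [v_8]
  1-simplices (27): (27 of them)
  2-simplices (18): (18 of them)

giving chain groups C_0 ≅ Z^9, C_1 ≅ Z^27, C_2 ≅ Z^18.

Boundary ∂_1: C_1 → C_0 sends each edge [p,q] (with p < q) to q − p. For instance
  ∂[v_0,v_1] = [v_1] − [v_0].
As a 9×27 matrix over Z this has rank 8, with invariant factors (1,1,1,1,1,1,1,1).

The boundary map ∂_2: C_2 → C_1 maps a triangle to the signed sum of its edges. For instance
  ∂[v_1,v_2,v_8] = [v_2,v_8] − [v_1,v_8] + [v_1,v_2],
  ∂[v_1,v_4,v_6] = [v_4,v_6] − [v_1,v_6] + [v_1,v_4].
As a 27×18 matrix over Z this has rank 18, with invariant factors (1,1,1,1,1,1,1,1,1,1,1,1,1,1,1,1,1,2).

Reading off H_k = ker ∂_k / im ∂_{k+1}:

  H_0: rank C_0 − rank ∂_1 = 9 − 8 = 1, and the invariant factors of ∂_1 are all 1, so H_0 = Z.
  H_1: rank ker ∂_1 − rank ∂_2 = (27 − 8) − 18 = 1, and ∂_2 has invariant factor 2 > 1, so H_1 = Z ⊕ Z_2.
  H_2: rank ker ∂_2 − rank ∂_3 = (18 − 18) − 0 = 0, and there is no ∂_3, so H_2 = 0.

As a check, the Euler characteristic is 9 − 27 + 18 = 0, which agrees with 1 − 1 + 0 = 0.

H_0 ≅ Z,  H_1 ≅ Z ⊕ Z_2,  H_2 = 0.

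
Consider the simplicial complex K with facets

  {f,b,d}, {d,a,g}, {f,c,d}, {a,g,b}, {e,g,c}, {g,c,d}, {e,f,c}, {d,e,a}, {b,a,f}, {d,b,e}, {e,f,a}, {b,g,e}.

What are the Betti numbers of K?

b_0 = 1, b_1 = 0, b_2 = 0.

Fix the vertex order a < b < c < d < e < f < g and write every simplex with vertices in increasing order. Then dim K = 2 and the simplices of K are:

  0-simplices (7): a, b, c, d, e, f, g
  1-simplices (18): ab, ad, ae, af, ag, bd, be, bf, bg, cd, ce, cf, cg, de, df, dg, ef, eg
  2-simplices (12): abf, abg, ade, adg, aef, bde, bdf, beg, cdf, cdg, cef, ceg

giving chain groups C_0 ≅ Z^7, C_1 ≅ Z^18, C_2 ≅ Z^12.

Boundary ∂_1: C_1 → C_0 is given by ∂[p,q] = [q] − [p].
As a 7×18 matrix over Z this has rank 6, with invariant factors (1,1,1,1,1,1).

The boundary map ∂_2: C_2 → C_1 sends each 2-simplex [p,q,r] to [q,r] − [p,r] + [p,q]. For instance
  ∂beg = eg − bg + be,
  ∂cdg = dg − cg + cd.
This gives a 18×12 integer matrix of rank 12; reducing to Smith normal form yields diagonal entries (1,1,1,1,1,1,1,1,1,1,1,2).

Reading off H_k = ker ∂_k / im ∂_{k+1}:

  H_0: rank C_0 − rank ∂_1 = 7 − 6 = 1, and the invariant factors of ∂_1 are all 1, so H_0 = Z.
  H_1: rank ker ∂_1 − rank ∂_2 = (18 − 6) − 12 = 0, and ∂_2 has invariant factor 2 > 1, so H_1 = Z/2.
  H_2: rank ker ∂_2 − rank ∂_3 = (12 − 12) − 0 = 0, and there is no ∂_3, so H_2 = 0.

As a check, the Euler characteristic is 7 − 18 + 12 = 1, which agrees with 1 − 0 + 0 = 1.

Hence the Betti numbers are b_0 = 1, b_1 = 0, b_2 = 0.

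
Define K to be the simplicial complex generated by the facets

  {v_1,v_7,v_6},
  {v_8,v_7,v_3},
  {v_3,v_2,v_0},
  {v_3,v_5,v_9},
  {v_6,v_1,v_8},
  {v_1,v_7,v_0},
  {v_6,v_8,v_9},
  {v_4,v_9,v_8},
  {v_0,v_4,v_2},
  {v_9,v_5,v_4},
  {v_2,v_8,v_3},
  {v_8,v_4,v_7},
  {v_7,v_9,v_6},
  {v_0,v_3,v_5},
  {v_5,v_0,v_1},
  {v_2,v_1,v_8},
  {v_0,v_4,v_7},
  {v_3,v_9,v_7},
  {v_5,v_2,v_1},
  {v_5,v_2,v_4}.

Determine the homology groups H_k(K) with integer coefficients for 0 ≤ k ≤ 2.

H_0 ≅ Z,  H_1 ≅ Z ⊕ Z/2,  H_2 = 0.

Order the vertices as v_0 < v_1 < v_2 < v_3 < v_4 < v_5 < v_6 < v_7 < v_8 < v_9. Listing each simplex with vertices in this order, K has dimension 2 with simplices:

  0-simplices (10): [v_0], [v_1], [v_2], [v_3], [v_4], [v_5], [v_6], [v_7], [v_8], [v_9]
  1-simplices (30): (30 of them)
  2-simplices (20): (20 of them)

giving chain groups C_0 ≅ Z^10, C_1 ≅ Z^30, C_2 ≅ Z^20.

The boundary map ∂_1: C_1 → C_0 maps an edge to its endpoints' difference, ∂[p,q] = q − p.
The 10×30 boundary matrix has rank 9 and Smith normal form diag(1,1,1,1,1,1,1,1,1).

Boundary ∂_2: C_2 → C_1 acts by ∂[p,q,r] = [q,r] − [p,r] + [p,q]. For instance
  ∂[v_2,v_4,v_5] = [v_4,v_5] − [v_2,v_5] + [v_2,v_4],
  ∂[v_0,v_4,v_7] = [v_4,v_7] − [v_0,v_7] + [v_0,v_4].
The resulting 30×20 matrix has rank 20, and its Smith normal form has invariant factors (1,1,1,1,1,1,1,1,1,1,1,1,1,1,1,1,1,1,1,2).

From H_k ≅ ker(∂_k) / im(∂_{k+1}) we obtain:

  H_0: rank C_0 − rank ∂_1 = 10 − 9 = 1, and the invariant factors of ∂_1 are all 1, so H_0 ≅ Z.
  H_1: rank ker ∂_1 − rank ∂_2 = (30 − 9) − 20 = 1, and ∂_2 has invariant factor 2 > 1, so H_1 ≅ Z ⊕ Z/2.
  H_2: rank ker ∂_2 − rank ∂_3 = (20 − 20) − 0 = 0, and there is no ∂_3, so H_2 ≅ 0.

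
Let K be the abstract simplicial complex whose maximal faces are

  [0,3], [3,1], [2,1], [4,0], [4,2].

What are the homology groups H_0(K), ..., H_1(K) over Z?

We work with the vertex ordering 0 < 1 < 2 < 3 < 4. The simplices of K, each written with vertices in increasing order, are:

  0-simplices (5): [0], [1], [2], [3], [4]
  1-simplices (5): [0,3], [0,4], [1,2], [1,3], [2,4]

so the chain groups are C_0 ≅ Z^5, C_1 ≅ Z^5.

∂_1: C_1 → C_0 sends each edge [p,q] (with p < q) to q − p.
As a 5×5 matrix over Z this has rank 4, with invariant factors (1,1,1,1).

Reading off H_k = ker ∂_k / im ∂_{k+1}:

  H_0: rank C_0 − rank ∂_1 = 5 − 4 = 1, and the invariant factors of ∂_1 are all 1, so H_0 ≅ Z.
  H_1: rank ker ∂_1 − rank ∂_2 = (5 − 4) − 0 = 1, and there is no ∂_2, so H_1 ≅ Z.

H_0 = Z,  H_1 = Z.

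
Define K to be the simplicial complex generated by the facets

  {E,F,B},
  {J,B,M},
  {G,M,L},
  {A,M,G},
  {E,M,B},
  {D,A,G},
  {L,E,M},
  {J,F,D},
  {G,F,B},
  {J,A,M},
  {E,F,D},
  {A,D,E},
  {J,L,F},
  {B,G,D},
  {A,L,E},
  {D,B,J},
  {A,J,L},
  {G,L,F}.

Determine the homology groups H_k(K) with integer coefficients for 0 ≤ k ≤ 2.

We work with the vertex ordering A < B < D < E < F < G < J < L < M. The simplices of K, each written with vertices in increasing order, are:

  0-simplices (9): A, B, D, E, F, G, J, L, M
  1-simplices (27): AD, AE, AG, AJ, AL, AM, BD, BE, BF, BG, BJ, BM, DE, DF, DG, DJ, EF, EL, EM, FG, FJ, FL, GL, GM, JL, JM, LM
  2-simplices (18): ADE, ADG, AEL, AGM, AJL, AJM, BDG, BDJ, BEF, BEM, BFG, BJM, DEF, DFJ, ELM, FGL, FJL, GLM

giving chain groups C_0 ≅ Z^9, C_1 ≅ Z^27, C_2 ≅ Z^18.

∂_1: C_1 → C_0 maps an edge to its endpoints' difference, ∂[p,q] = q − p. For instance
  ∂DJ = J − D.
This gives a 9×27 integer matrix of rank 8; reducing to Smith normal form yields diagonal entries (1,1,1,1,1,1,1,1).

∂_2: C_2 → C_1 maps a triangle to the signed sum of its edges. For instance
  ∂ELM = LM − EM + EL,
  ∂AJM = JM − AM + AJ.
This gives a 27×18 integer matrix of rank 18; reducing to Smith normal form yields diagonal entries (1,1,1,1,1,1,1,1,1,1,1,1,1,1,1,1,1,2).

Reading off H_k = ker ∂_k / im ∂_{k+1}:

  H_0: rank C_0 − rank ∂_1 = 9 − 8 = 1, and the invariant factors of ∂_1 are all 1, so H_0 ≅ Z.
  H_1: rank ker ∂_1 − rank ∂_2 = (27 − 8) − 18 = 1, and ∂_2 has invariant factor 2 > 1, so H_1 ≅ Z × Z/2.
  H_2: rank ker ∂_2 − rank ∂_3 = (18 − 18) − 0 = 0, and there is no ∂_3, so H_2 ≅ 0.

H_0 ≅ Z,  H_1 ≅ Z × Z/2,  H_2 = 0.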